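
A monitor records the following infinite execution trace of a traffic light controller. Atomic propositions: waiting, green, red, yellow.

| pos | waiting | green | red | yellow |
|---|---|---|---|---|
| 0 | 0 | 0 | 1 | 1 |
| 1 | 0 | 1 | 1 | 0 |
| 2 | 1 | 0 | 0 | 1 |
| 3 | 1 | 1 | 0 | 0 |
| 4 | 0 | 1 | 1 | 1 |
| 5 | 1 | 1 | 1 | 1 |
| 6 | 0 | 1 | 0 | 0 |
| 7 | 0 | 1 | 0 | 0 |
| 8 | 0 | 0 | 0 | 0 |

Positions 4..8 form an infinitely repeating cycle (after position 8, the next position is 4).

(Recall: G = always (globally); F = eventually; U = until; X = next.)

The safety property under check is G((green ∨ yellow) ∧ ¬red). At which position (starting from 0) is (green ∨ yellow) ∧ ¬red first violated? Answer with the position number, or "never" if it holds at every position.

At position 0 the labels are {red, yellow}, so (green ∨ yellow) ∧ ¬red is false there. This is the first violation.

0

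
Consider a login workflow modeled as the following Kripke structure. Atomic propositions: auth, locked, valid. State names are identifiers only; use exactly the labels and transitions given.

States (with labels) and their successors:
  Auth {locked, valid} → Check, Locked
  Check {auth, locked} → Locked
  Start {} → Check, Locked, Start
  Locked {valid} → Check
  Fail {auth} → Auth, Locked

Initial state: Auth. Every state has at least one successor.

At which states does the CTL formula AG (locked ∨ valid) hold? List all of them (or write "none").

States satisfying locked ∨ valid: {Auth, Check, Locked}.
States satisfying AG (locked ∨ valid): {Auth, Check, Locked}.

{Auth, Check, Locked}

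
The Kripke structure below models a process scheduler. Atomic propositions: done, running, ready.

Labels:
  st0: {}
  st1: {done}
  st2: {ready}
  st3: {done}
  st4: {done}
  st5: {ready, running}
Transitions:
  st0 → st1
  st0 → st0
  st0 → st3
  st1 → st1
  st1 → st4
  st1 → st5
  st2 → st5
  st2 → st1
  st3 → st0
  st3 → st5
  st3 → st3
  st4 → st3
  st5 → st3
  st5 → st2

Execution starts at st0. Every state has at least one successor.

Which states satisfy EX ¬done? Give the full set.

{st0, st1, st2, st3, st5}

States satisfying ¬done: {st0, st2, st5}.
States satisfying EX ¬done: {st0, st1, st2, st3, st5}.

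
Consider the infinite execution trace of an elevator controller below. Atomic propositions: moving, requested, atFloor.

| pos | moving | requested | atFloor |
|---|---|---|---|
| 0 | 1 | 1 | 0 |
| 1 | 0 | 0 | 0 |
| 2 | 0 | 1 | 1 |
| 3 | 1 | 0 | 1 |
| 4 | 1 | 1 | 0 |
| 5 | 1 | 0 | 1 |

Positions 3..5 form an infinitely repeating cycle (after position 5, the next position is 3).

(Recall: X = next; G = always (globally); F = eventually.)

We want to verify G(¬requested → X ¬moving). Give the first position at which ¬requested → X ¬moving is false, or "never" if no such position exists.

Check ¬requested → X ¬moving at each position in order: 0 ✓, 1 ✓, 2 ✓.
At position 3 the labels are {atFloor, moving} and the next position 4 has {moving, requested}, so ¬requested → X ¬moving is false there. This is the first violation.

3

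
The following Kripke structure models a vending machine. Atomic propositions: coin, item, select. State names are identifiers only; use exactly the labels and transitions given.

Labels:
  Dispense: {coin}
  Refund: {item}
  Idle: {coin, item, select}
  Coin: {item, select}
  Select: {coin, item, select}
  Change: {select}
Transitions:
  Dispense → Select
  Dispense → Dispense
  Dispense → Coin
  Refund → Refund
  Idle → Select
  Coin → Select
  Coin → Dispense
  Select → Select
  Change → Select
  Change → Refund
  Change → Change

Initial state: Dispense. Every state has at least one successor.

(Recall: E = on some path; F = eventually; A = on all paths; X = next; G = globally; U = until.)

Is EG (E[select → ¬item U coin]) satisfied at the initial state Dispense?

Yes

States satisfying E[select → ¬item U coin]: {Dispense, Idle, Select, Change}.
States satisfying EG (E[select → ¬item U coin]): {Dispense, Idle, Select, Change}.
Dispense ∈ Sat(EG (E[select → ¬item U coin])).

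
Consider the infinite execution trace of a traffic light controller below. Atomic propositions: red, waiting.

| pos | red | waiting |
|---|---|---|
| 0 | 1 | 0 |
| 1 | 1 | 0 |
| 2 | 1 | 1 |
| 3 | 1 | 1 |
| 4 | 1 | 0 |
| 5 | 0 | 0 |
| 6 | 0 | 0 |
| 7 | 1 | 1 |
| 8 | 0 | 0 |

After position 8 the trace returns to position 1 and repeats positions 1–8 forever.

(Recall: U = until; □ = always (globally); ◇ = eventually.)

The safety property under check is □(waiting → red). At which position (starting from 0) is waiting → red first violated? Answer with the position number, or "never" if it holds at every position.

never

waiting → red holds at every position 0..8, and those are all the positions the trace ever visits, so the invariant □(waiting → red) is never violated.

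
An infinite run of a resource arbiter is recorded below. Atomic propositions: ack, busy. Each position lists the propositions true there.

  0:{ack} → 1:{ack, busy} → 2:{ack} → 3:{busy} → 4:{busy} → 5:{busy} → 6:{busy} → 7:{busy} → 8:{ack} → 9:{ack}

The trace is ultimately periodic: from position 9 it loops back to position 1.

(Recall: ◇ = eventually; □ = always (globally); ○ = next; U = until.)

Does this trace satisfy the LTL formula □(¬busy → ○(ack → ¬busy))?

No

¬busy → ○(ack → ¬busy) must hold at every position from 0 onward. It fails at position 0, so □(¬busy → ○(ack → ¬busy)) is false.
Positions where ¬busy holds: 0, 2, 8, 9.
Check ○(ack → ¬busy) at each: 0→fails, 2→ok, 8→ok, 9→fails.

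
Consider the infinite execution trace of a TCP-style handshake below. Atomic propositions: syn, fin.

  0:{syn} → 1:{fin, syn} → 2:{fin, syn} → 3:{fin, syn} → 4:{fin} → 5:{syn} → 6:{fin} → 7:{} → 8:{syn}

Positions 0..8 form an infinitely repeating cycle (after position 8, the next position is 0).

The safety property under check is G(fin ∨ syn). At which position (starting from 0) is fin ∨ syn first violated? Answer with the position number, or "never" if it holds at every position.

7

Check fin ∨ syn at each position in order: 0 ✓, 1 ✓, 2 ✓, 3 ✓, 4 ✓, 5 ✓, 6 ✓.
At position 7 the labels are {}, so fin ∨ syn is false there. This is the first violation.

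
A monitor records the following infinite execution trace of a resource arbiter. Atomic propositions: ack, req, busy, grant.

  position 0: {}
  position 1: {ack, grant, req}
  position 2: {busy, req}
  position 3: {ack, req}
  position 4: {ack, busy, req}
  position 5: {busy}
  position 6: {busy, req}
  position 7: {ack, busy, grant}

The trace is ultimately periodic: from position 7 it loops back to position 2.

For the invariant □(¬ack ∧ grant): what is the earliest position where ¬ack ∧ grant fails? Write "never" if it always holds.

At position 0 the labels are {}, so ¬ack ∧ grant is false there. This is the first violation.

0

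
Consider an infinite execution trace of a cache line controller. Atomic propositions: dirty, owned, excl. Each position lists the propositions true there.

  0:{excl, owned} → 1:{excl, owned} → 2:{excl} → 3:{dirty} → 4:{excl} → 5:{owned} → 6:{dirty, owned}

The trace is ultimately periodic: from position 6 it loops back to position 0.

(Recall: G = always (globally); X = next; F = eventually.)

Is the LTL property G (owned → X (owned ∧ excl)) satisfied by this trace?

Violated

owned → X (owned ∧ excl) must hold at every position from 0 onward. It fails at position 1, so G (owned → X (owned ∧ excl)) is false.
Positions where owned holds: 0, 1, 5, 6.
Check X (owned ∧ excl) at each: 0→ok, 1→fails, 5→fails, 6→ok.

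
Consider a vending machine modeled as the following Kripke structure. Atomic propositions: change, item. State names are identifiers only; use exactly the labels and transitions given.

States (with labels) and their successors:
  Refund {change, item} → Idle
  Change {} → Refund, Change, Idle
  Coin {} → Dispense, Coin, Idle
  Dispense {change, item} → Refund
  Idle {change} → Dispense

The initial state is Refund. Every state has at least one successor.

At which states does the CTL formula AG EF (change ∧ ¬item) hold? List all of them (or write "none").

States satisfying EF (change ∧ ¬item): {Refund, Change, Coin, Dispense, Idle}.
States satisfying AG EF (change ∧ ¬item): {Refund, Change, Coin, Dispense, Idle}.

{Refund, Change, Coin, Dispense, Idle}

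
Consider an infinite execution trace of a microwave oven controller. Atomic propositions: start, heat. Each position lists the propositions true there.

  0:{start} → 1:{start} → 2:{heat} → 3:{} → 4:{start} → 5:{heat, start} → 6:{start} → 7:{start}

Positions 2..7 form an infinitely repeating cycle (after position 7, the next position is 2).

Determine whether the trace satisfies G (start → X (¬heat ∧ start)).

Violated

start → X (¬heat ∧ start) must hold at every position from 0 onward. It fails at position 1, so G (start → X (¬heat ∧ start)) is false.
Positions where start holds: 0, 1, 4, 5, 6, 7.
Check X (¬heat ∧ start) at each: 0→ok, 1→fails, 4→fails, 5→ok, 6→ok, 7→fails.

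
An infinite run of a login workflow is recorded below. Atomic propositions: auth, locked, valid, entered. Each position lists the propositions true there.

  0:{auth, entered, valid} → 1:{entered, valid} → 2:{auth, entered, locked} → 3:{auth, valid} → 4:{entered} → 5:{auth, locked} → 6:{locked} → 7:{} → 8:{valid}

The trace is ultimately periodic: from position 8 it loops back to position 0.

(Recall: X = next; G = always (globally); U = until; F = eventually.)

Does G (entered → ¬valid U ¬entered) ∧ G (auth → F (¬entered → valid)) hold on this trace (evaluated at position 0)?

entered → ¬valid U ¬entered must hold at every position from 0 onward. It fails at position 0, so G (entered → ¬valid U ¬entered) is false.
Positions where entered holds: 0, 1, 2, 4.
Check ¬valid U ¬entered at each: 0→fails, 1→fails, 2→ok, 4→ok.
auth → F (¬entered → valid) holds at every position 0..8, and those are all positions ever visited, so G (auth → F (¬entered → valid)) holds.
Positions where auth holds: 0, 2, 3, 5.
Check F (¬entered → valid) at each: 0→ok, 2→ok, 3→ok, 5→ok.
At position 0: G (entered → ¬valid U ¬entered) is false; G (auth → F (¬entered → valid)) is true; so G (entered → ¬valid U ¬entered) ∧ G (auth → F (¬entered → valid)) is false.

No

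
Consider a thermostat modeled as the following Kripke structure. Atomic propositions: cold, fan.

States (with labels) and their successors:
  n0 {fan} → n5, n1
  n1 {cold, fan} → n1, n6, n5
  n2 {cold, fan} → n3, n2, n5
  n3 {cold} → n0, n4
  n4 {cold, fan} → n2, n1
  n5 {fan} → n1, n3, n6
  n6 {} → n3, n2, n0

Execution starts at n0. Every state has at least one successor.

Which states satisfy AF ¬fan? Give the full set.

States satisfying ¬fan: {n3, n6}.
States satisfying AF ¬fan: {n3, n6}.

{n3, n6}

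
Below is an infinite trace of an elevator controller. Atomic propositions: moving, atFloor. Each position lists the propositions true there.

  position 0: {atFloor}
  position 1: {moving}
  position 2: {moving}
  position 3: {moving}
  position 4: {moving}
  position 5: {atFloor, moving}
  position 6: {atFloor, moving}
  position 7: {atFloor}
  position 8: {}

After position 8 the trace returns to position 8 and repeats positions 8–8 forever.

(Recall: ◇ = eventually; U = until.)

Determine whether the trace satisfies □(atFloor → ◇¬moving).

Satisfied

atFloor → ◇¬moving holds at every position 0..8, and those are all positions ever visited, so □(atFloor → ◇¬moving) holds.
Positions where atFloor holds: 0, 5, 6, 7.
Check ◇¬moving at each: 0→ok, 5→ok, 6→ok, 7→ok.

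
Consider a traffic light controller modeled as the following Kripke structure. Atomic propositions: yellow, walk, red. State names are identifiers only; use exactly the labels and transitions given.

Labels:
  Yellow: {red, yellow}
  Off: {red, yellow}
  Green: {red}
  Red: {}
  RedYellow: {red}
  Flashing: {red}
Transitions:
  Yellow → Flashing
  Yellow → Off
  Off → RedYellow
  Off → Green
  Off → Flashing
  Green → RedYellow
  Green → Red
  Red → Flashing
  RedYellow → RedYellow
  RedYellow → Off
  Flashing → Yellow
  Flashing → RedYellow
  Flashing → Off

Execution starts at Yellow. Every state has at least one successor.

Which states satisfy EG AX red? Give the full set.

{Yellow, Off, Red, RedYellow, Flashing}

States satisfying AX red: {Yellow, Off, Red, RedYellow, Flashing}.
States satisfying EG AX red: {Yellow, Off, Red, RedYellow, Flashing}.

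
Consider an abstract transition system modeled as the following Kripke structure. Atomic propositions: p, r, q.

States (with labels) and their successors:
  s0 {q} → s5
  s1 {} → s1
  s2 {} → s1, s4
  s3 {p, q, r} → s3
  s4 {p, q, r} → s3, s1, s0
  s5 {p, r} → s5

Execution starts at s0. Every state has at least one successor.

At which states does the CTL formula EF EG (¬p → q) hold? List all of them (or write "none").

{s0, s2, s3, s4, s5}

States satisfying EG (¬p → q): {s0, s3, s4, s5}.
States satisfying EF EG (¬p → q): {s0, s2, s3, s4, s5}.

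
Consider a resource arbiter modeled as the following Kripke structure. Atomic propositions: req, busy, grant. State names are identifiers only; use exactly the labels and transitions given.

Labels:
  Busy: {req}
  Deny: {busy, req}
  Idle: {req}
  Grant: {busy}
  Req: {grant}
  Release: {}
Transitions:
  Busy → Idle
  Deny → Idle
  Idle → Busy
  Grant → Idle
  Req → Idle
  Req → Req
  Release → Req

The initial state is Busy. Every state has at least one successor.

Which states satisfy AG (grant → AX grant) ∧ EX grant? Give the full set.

none

States satisfying grant → AX grant: {Busy, Deny, Idle, Grant, Release}.
States satisfying AG (grant → AX grant): {Busy, Deny, Idle, Grant}.
States satisfying grant: {Req}.
States satisfying EX grant: {Req, Release}.
States satisfying AG (grant → AX grant) ∧ EX grant: ∅.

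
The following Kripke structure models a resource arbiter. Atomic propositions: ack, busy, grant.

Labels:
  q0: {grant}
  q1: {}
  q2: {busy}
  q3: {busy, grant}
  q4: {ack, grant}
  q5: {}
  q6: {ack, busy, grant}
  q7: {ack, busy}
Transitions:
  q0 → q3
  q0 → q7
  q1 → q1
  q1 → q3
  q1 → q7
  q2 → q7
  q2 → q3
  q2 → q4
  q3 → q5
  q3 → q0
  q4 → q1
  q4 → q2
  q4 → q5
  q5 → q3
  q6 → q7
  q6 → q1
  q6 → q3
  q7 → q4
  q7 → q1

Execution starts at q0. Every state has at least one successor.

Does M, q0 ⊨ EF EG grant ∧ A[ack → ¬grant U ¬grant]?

States satisfying EG grant: {q0, q3, q6}.
States satisfying EF EG grant: {q0, q1, q2, q3, q4, q5, q6, q7}.
States satisfying ack → ¬grant: {q0, q1, q2, q3, q5, q7}.
States satisfying ¬grant: {q1, q2, q5, q7}.
States satisfying A[ack → ¬grant U ¬grant]: {q1, q2, q5, q7}.
States satisfying EF EG grant ∧ A[ack → ¬grant U ¬grant]: {q1, q2, q5, q7}.
q0 ∉ Sat(EF EG grant ∧ A[ack → ¬grant U ¬grant]).

No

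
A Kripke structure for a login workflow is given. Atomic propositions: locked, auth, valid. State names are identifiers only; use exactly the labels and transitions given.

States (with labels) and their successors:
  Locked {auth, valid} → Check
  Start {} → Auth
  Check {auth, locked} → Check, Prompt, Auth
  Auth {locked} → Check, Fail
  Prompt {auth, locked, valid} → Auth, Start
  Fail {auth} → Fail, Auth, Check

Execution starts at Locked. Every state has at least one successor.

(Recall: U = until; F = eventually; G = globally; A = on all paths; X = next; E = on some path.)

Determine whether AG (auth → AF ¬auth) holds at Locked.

No

States satisfying auth → AF ¬auth: {Start, Auth, Prompt}.
States satisfying AG (auth → AF ¬auth): ∅.
Check is reachable from Locked and violates auth → AF ¬auth, so AG fails at Locked.
Locked ∉ Sat(AG (auth → AF ¬auth)).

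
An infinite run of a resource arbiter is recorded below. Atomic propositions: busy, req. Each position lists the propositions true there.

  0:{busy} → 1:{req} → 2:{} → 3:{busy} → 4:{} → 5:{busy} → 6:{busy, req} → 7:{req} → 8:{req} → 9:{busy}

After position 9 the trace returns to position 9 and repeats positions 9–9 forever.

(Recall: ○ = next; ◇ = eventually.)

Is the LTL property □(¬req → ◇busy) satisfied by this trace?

Yes

¬req → ◇busy holds at every position 0..9, and those are all positions ever visited, so □(¬req → ◇busy) holds.
Positions where ¬req holds: 0, 2, 3, 4, 5, 9.
Check ◇busy at each: 0→ok, 2→ok, 3→ok, 4→ok, 5→ok, 9→ok.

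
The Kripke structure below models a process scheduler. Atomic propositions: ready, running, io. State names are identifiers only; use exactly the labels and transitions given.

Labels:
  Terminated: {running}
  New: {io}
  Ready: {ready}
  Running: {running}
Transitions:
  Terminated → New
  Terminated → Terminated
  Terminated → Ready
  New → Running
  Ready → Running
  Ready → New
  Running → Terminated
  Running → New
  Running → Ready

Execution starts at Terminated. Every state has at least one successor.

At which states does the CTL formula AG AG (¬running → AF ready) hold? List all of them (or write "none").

none

States satisfying AG (¬running → AF ready): ∅.
States satisfying AG AG (¬running → AF ready): ∅.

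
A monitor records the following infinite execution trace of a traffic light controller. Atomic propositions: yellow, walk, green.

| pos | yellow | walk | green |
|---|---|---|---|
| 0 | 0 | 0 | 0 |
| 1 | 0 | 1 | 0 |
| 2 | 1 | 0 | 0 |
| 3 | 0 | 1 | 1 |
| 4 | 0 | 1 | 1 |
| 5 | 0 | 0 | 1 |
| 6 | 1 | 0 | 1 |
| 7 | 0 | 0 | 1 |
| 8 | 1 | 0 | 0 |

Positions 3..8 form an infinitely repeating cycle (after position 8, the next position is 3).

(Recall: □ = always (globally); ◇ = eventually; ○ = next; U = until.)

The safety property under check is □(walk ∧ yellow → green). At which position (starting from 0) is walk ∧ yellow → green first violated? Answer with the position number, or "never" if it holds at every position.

walk ∧ yellow → green holds at every position 0..8, and those are all the positions the trace ever visits, so the invariant □(walk ∧ yellow → green) is never violated.

never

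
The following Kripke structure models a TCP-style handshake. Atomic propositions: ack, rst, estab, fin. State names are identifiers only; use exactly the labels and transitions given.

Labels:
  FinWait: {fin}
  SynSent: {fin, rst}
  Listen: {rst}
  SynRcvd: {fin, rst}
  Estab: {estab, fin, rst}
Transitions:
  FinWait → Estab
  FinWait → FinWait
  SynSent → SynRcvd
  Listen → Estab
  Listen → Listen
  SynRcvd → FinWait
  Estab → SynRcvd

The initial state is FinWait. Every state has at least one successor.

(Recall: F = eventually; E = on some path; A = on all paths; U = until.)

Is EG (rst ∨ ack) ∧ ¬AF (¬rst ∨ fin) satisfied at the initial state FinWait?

No

States satisfying rst ∨ ack: {SynSent, Listen, SynRcvd, Estab}.
States satisfying EG (rst ∨ ack): {Listen}.
States satisfying ¬rst ∨ fin: {FinWait, SynSent, SynRcvd, Estab}.
States satisfying AF (¬rst ∨ fin): {FinWait, SynSent, SynRcvd, Estab}.
States satisfying ¬AF (¬rst ∨ fin): {Listen}.
States satisfying EG (rst ∨ ack) ∧ ¬AF (¬rst ∨ fin): {Listen}.
FinWait ∉ Sat(EG (rst ∨ ack) ∧ ¬AF (¬rst ∨ fin)).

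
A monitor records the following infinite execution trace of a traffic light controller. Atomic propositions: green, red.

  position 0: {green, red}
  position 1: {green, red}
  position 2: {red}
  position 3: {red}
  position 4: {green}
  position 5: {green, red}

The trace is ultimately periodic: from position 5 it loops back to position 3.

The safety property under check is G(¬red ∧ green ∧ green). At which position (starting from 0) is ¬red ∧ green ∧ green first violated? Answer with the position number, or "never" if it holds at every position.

At position 0 the labels are {green, red}, so ¬red ∧ green ∧ green is false there. This is the first violation.

0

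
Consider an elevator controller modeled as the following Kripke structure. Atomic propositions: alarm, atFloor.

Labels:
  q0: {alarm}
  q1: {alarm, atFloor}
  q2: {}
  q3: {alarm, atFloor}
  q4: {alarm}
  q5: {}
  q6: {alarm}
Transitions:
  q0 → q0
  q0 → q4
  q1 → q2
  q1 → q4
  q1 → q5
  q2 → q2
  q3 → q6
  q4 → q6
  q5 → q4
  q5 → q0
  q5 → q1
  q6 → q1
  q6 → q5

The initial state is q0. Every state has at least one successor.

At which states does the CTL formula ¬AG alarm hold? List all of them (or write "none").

{q0, q1, q2, q3, q4, q5, q6}

States satisfying alarm: {q0, q1, q3, q4, q6}.
States satisfying AG alarm: ∅.
States satisfying ¬AG alarm: {q0, q1, q2, q3, q4, q5, q6}.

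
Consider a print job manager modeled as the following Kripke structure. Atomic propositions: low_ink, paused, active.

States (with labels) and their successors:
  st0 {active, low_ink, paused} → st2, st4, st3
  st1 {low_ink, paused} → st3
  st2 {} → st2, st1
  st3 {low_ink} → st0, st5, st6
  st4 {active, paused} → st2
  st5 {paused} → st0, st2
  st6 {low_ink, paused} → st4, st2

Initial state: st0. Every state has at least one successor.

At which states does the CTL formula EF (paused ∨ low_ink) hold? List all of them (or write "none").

{st0, st1, st2, st3, st4, st5, st6}

States satisfying paused ∨ low_ink: {st0, st1, st3, st4, st5, st6}.
States satisfying EF (paused ∨ low_ink): {st0, st1, st2, st3, st4, st5, st6}.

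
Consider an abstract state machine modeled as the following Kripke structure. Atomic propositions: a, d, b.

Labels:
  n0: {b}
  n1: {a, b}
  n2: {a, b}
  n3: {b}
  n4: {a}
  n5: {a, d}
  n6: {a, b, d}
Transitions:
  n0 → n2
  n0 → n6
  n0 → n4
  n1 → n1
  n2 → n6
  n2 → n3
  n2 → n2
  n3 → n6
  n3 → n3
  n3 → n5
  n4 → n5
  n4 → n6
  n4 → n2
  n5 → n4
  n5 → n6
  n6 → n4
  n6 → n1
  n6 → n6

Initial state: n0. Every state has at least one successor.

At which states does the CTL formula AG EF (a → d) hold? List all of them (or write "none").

States satisfying EF (a → d): {n0, n2, n3, n4, n5, n6}.
States satisfying AG EF (a → d): ∅.

none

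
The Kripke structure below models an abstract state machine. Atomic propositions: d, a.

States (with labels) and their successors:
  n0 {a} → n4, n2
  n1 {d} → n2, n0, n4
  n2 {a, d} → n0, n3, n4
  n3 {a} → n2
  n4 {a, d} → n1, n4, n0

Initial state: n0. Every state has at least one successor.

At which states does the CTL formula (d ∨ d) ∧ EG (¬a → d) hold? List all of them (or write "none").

States satisfying d ∨ d: {n1, n2, n4}.
States satisfying ¬a → d: {n0, n1, n2, n3, n4}.
States satisfying EG (¬a → d): {n0, n1, n2, n3, n4}.
States satisfying (d ∨ d) ∧ EG (¬a → d): {n1, n2, n4}.

{n1, n2, n4}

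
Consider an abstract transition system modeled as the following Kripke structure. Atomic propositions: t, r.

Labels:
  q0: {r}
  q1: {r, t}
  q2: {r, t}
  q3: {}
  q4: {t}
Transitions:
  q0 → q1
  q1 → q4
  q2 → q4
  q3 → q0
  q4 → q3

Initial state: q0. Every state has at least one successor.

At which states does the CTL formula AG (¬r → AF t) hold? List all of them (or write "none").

States satisfying ¬r → AF t: {q0, q1, q2, q3, q4}.
States satisfying AG (¬r → AF t): {q0, q1, q2, q3, q4}.

{q0, q1, q2, q3, q4}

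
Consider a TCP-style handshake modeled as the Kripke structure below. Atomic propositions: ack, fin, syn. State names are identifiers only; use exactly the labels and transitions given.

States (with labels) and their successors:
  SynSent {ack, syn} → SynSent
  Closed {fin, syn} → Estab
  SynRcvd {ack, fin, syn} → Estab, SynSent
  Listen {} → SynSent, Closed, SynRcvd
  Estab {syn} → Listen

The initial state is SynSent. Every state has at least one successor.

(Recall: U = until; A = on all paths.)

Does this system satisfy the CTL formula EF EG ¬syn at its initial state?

Violated

States satisfying EG ¬syn: ∅.
States satisfying EF EG ¬syn: ∅.
No suitable path/successor from SynSent witnesses the formula.
SynSent ∉ Sat(EF EG ¬syn).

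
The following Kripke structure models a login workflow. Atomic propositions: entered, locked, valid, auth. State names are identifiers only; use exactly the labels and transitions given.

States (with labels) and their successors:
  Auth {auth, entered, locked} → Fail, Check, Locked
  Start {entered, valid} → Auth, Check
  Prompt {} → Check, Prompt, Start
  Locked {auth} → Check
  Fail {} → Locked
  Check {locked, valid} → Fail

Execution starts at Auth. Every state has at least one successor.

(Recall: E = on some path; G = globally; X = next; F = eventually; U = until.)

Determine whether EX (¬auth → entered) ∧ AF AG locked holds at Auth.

States satisfying ¬auth → entered: {Auth, Start, Locked}.
States satisfying EX (¬auth → entered): {Auth, Start, Prompt, Fail}.
States satisfying AG locked: ∅.
States satisfying AF AG locked: ∅.
States satisfying EX (¬auth → entered) ∧ AF AG locked: ∅.
Auth ∉ Sat(EX (¬auth → entered) ∧ AF AG locked).

No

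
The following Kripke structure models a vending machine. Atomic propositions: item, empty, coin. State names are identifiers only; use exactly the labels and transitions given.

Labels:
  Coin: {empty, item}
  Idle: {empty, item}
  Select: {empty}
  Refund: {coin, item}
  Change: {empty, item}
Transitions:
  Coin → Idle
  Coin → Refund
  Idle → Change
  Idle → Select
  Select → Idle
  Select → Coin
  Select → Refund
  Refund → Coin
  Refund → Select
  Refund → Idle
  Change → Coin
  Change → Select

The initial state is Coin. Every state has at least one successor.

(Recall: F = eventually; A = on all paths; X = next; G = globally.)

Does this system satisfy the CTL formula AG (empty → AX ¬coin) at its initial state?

States satisfying empty → AX ¬coin: {Idle, Refund, Change}.
States satisfying AG (empty → AX ¬coin): ∅.
Coin is reachable from Coin and violates empty → AX ¬coin, so AG fails at Coin.
Coin ∉ Sat(AG (empty → AX ¬coin)).

No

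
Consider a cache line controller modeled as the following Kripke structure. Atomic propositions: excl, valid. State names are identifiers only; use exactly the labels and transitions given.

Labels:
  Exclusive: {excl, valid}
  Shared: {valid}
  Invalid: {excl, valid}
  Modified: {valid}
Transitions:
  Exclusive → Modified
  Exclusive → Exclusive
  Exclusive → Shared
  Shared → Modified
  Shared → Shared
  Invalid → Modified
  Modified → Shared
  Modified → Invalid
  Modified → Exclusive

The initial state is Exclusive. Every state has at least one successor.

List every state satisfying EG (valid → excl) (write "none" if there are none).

States satisfying valid → excl: {Exclusive, Invalid}.
States satisfying EG (valid → excl): {Exclusive}.

{Exclusive}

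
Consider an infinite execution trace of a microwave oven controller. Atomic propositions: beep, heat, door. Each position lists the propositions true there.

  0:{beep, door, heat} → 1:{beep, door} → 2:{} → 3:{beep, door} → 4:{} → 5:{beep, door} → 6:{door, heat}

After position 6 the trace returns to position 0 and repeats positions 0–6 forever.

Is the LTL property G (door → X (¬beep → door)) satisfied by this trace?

door → X (¬beep → door) must hold at every position from 0 onward. It fails at position 1, so G (door → X (¬beep → door)) is false.
Positions where door holds: 0, 1, 3, 5, 6.
Check X (¬beep → door) at each: 0→ok, 1→fails, 3→fails, 5→ok, 6→ok.

No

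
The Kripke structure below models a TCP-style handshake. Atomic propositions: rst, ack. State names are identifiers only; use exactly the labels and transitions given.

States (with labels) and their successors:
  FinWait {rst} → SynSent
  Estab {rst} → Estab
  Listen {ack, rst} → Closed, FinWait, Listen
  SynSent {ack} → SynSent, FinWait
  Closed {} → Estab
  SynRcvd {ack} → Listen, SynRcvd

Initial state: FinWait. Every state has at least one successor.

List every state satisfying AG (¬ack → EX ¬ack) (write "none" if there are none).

{Estab, Closed}

States satisfying ¬ack → EX ¬ack: {Estab, Listen, SynSent, Closed, SynRcvd}.
States satisfying AG (¬ack → EX ¬ack): {Estab, Closed}.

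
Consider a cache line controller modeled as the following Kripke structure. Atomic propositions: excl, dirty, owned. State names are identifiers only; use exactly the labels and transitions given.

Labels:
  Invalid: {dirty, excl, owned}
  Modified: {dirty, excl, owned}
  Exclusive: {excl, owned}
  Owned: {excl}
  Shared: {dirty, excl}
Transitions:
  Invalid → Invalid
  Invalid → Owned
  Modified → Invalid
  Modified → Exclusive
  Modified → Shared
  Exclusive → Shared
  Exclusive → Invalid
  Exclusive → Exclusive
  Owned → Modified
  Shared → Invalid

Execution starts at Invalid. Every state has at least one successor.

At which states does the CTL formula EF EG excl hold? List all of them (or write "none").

States satisfying EG excl: {Invalid, Modified, Exclusive, Owned, Shared}.
States satisfying EF EG excl: {Invalid, Modified, Exclusive, Owned, Shared}.

{Invalid, Modified, Exclusive, Owned, Shared}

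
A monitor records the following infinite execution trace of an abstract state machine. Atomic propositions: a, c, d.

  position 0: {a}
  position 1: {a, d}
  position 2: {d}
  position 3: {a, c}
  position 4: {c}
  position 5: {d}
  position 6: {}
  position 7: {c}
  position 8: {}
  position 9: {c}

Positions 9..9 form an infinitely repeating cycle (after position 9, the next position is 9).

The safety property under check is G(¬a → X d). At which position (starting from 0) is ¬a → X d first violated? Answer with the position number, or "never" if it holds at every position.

Check ¬a → X d at each position in order: 0 ✓, 1 ✓.
At position 2 the labels are {d} and the next position 3 has {a, c}, so ¬a → X d is false there. This is the first violation.

2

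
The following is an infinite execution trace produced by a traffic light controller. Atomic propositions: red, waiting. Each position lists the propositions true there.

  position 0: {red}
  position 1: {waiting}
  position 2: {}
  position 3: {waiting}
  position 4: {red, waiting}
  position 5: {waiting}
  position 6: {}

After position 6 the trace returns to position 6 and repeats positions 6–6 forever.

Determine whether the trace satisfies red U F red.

Holds

Walking from position 0: F red first holds at position 0, and red holds at every earlier position along the way, so red U F red holds.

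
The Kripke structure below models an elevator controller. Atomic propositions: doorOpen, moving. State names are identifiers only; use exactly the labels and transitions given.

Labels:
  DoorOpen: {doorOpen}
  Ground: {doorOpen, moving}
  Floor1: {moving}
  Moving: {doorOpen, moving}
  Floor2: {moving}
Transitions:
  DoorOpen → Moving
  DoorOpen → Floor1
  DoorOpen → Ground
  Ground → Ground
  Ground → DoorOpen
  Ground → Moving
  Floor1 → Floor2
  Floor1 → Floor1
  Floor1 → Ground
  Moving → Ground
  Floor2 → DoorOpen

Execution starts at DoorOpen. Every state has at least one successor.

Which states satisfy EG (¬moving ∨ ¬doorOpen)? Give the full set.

States satisfying ¬moving ∨ ¬doorOpen: {DoorOpen, Floor1, Floor2}.
States satisfying EG (¬moving ∨ ¬doorOpen): {DoorOpen, Floor1, Floor2}.

{DoorOpen, Floor1, Floor2}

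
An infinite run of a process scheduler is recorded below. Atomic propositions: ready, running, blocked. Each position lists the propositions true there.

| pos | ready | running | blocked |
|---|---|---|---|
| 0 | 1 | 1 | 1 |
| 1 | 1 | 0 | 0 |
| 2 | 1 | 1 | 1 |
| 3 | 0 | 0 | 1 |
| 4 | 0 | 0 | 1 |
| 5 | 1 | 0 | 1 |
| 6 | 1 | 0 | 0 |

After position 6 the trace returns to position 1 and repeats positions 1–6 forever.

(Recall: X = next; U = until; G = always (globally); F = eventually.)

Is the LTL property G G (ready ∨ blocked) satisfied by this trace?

Holds

G (ready ∨ blocked) holds at every position 0..6, and those are all positions ever visited, so G G (ready ∨ blocked) holds.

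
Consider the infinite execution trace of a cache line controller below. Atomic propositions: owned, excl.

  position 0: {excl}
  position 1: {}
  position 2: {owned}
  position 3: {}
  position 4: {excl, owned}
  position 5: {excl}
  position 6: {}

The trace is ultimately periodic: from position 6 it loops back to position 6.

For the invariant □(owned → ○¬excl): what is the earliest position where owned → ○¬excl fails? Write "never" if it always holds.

4

Check owned → ○¬excl at each position in order: 0 ✓, 1 ✓, 2 ✓, 3 ✓.
At position 4 the labels are {excl, owned} and the next position 5 has {excl}, so owned → ○¬excl is false there. This is the first violation.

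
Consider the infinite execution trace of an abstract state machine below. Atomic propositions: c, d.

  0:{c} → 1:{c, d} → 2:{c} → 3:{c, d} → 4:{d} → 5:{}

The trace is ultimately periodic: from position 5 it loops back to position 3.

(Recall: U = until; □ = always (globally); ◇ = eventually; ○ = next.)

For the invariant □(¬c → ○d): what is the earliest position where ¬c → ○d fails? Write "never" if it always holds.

4

Check ¬c → ○d at each position in order: 0 ✓, 1 ✓, 2 ✓, 3 ✓.
At position 4 the labels are {d} and the next position 5 has {}, so ¬c → ○d is false there. This is the first violation.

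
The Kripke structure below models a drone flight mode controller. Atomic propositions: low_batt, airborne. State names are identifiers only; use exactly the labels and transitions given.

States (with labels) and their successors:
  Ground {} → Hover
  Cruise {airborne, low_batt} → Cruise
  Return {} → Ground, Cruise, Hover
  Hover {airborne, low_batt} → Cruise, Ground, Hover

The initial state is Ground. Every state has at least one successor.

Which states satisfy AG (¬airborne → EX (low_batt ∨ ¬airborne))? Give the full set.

{Ground, Cruise, Return, Hover}

States satisfying ¬airborne → EX (low_batt ∨ ¬airborne): {Ground, Cruise, Return, Hover}.
States satisfying AG (¬airborne → EX (low_batt ∨ ¬airborne)): {Ground, Cruise, Return, Hover}.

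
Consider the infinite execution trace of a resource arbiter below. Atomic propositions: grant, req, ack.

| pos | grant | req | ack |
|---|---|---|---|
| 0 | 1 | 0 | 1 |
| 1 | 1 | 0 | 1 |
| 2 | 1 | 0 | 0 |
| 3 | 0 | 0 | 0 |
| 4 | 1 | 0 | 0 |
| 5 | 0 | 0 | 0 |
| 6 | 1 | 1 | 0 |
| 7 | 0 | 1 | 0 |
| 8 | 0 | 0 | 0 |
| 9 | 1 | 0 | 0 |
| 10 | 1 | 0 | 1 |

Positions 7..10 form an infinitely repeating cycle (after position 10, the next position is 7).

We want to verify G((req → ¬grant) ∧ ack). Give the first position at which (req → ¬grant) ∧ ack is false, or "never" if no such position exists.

Check (req → ¬grant) ∧ ack at each position in order: 0 ✓, 1 ✓.
At position 2 the labels are {grant}, so (req → ¬grant) ∧ ack is false there. This is the first violation.

2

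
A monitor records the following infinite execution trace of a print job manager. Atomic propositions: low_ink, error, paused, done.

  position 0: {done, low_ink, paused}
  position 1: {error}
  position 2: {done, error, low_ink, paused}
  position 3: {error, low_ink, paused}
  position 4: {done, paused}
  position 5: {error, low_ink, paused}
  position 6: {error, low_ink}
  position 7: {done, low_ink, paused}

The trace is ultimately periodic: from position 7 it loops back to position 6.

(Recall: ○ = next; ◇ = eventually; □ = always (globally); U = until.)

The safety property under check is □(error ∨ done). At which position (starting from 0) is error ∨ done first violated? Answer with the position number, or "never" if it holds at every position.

error ∨ done holds at every position 0..7, and those are all the positions the trace ever visits, so the invariant □(error ∨ done) is never violated.

never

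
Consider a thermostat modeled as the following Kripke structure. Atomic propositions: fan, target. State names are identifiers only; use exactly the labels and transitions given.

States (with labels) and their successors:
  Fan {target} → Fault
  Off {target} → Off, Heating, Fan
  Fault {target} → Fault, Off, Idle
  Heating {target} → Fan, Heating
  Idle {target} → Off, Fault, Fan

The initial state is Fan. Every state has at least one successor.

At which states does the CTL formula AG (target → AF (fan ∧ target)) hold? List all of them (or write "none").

States satisfying target → AF (fan ∧ target): ∅.
States satisfying AG (target → AF (fan ∧ target)): ∅.

none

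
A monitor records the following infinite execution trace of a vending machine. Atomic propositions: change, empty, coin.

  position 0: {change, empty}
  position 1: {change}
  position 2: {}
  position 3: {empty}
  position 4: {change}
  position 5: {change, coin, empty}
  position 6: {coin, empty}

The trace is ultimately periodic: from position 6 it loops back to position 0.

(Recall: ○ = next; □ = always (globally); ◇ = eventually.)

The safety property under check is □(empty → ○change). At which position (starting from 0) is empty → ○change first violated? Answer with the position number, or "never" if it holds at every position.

5

Check empty → ○change at each position in order: 0 ✓, 1 ✓, 2 ✓, 3 ✓, 4 ✓.
At position 5 the labels are {change, coin, empty} and the next position 6 has {coin, empty}, so empty → ○change is false there. This is the first violation.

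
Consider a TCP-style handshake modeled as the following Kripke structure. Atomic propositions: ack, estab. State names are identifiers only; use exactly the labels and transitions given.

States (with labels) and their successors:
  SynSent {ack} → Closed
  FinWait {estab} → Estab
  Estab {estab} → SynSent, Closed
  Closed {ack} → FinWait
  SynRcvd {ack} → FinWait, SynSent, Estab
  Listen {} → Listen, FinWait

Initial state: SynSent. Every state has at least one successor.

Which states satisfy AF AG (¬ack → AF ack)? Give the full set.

{SynSent, FinWait, Estab, Closed, SynRcvd}

States satisfying AG (¬ack → AF ack): {SynSent, FinWait, Estab, Closed, SynRcvd}.
States satisfying AF AG (¬ack → AF ack): {SynSent, FinWait, Estab, Closed, SynRcvd}.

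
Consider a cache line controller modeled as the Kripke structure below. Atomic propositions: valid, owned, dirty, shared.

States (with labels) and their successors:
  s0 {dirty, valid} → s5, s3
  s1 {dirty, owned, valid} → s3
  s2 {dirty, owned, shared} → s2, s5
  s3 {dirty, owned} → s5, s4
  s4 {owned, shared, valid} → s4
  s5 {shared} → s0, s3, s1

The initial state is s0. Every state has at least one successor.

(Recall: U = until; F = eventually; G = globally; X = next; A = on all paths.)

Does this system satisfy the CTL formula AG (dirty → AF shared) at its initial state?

States satisfying dirty → AF shared: {s0, s1, s2, s3, s4, s5}.
States satisfying AG (dirty → AF shared): {s0, s1, s2, s3, s4, s5}.
Every state reachable from s0 satisfies dirty → AF shared.
s0 ∈ Sat(AG (dirty → AF shared)).

Yes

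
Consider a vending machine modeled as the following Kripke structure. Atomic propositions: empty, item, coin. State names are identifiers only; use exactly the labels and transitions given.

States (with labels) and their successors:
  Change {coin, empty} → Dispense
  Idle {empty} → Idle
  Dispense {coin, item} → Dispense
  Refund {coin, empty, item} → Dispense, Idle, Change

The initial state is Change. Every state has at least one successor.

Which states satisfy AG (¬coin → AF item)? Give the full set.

{Change, Dispense}

States satisfying ¬coin → AF item: {Change, Dispense, Refund}.
States satisfying AG (¬coin → AF item): {Change, Dispense}.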